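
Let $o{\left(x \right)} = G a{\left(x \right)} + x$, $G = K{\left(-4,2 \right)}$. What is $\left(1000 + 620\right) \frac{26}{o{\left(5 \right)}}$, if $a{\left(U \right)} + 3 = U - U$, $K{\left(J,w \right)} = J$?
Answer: $\frac{42120}{17} \approx 2477.6$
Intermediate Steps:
$G = -4$
$a{\left(U \right)} = -3$ ($a{\left(U \right)} = -3 + \left(U - U\right) = -3 + 0 = -3$)
$o{\left(x \right)} = 12 + x$ ($o{\left(x \right)} = \left(-4\right) \left(-3\right) + x = 12 + x$)
$\left(1000 + 620\right) \frac{26}{o{\left(5 \right)}} = \left(1000 + 620\right) \frac{26}{12 + 5} = 1620 \cdot \frac{26}{17} = \frac{42120}{17}$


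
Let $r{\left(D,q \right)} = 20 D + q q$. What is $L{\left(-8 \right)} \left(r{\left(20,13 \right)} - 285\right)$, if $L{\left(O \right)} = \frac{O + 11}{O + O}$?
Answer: $- \frac{213}{4} \approx -53.25$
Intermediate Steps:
$r{\left(D,q \right)} = q^{2} + 20 D$ ($r{\left(D,q \right)} = 20 D + q^{2} = q^{2} + 20 D$)
$L{\left(O \right)} = \frac{11 + O}{2 O}$
$L{\left(-8 \right)} \left(r{\left(20,13 \right)} - 285\right) = \frac{11 - 8}{2 \left(-8\right)} \left(\left(13^{2} + 20 \cdot 20\right) - 285\right) = \frac{1}{2} \left(- \frac{1}{8}\right) 3 \left(\left(169 + 400\right) - 285\right) = - \frac{3 \left(569 - 285\right)}{16} = \left(- \frac{3}{16}\right) 284 = - \frac{213}{4}$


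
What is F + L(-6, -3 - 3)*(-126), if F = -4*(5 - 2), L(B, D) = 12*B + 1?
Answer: 8934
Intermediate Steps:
L(B, D) = 1 + 12*B
F = -12 (F = -4*3 = -12)
F + L(-6, -3 - 3)*(-126) = -12 + (1 + 12*(-6))*(-126) = -12 + (1 - 72)*(-126) = -12 - 71*(-126) = -12 + 8946 = 8934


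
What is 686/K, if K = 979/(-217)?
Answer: -148862/979 ≈ -152.06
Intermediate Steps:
K = -979/217 (K = 979*(-1/217) = -979/217 ≈ -4.5115)
686/K = 686/(-979/217) = 686*(-217/979) = -148862/979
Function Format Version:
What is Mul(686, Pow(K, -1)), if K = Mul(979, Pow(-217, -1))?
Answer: Rational(-148862, 979) ≈ -152.06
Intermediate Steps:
K = Rational(-979, 217) (K = Mul(979, Rational(-1, 217)) = Rational(-979, 217) ≈ -4.5115)
Mul(686, Pow(K, -1)) = Mul(686, Pow(Rational(-979, 217), -1)) = Mul(686, Rational(-217, 979)) = Rational(-148862, 979)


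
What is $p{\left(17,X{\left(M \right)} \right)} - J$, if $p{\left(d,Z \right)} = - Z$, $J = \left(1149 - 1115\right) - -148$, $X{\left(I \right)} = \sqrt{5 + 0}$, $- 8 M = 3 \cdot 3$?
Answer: $-182 - \sqrt{5} \approx -184.24$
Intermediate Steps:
$M = - \frac{9}{8}$ ($M = - \frac{3 \cdot 3}{8} = \left(- \frac{1}{8}\right) 9 = - \frac{9}{8} \approx -1.125$)
$X{\left(I \right)} = \sqrt{5}$
$J = 182$ ($J = 34 + 148 = 182$)
$p{\left(17,X{\left(M \right)} \right)} - J = - \sqrt{5} - 182 = -182 - \sqrt{5}$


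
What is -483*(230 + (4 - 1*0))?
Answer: -113022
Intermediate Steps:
-483*(230 + (4 - 1*0)) = -483*(230 + (4 + 0)) = -483*(230 + 4) = -483*234 = -113022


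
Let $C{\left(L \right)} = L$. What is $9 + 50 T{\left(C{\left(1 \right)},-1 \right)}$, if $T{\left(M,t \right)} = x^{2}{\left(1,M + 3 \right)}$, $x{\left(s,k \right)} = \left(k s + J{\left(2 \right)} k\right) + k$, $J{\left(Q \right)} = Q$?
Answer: $12809$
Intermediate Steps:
$x{\left(s,k \right)} = 3 k + k s$ ($x{\left(s,k \right)} = \left(k s + 2 k\right) + k = \left(2 k + k s\right) + k = 3 k + k s$)
$T{\left(M,t \right)} = \left(12 + 4 M\right)^{2}$ ($T{\left(M,t \right)} = \left(\left(M + 3\right) \left(3 + 1\right)\right)^{2} = \left(\left(3 + M\right) 4\right)^{2} = \left(12 + 4 M\right)^{2}$)
$9 + 50 T{\left(C{\left(1 \right)},-1 \right)} = 9 + 50 \cdot 16 \left(3 + 1\right)^{2} = 9 + 50 \cdot 16 \cdot 4^{2} = 9 + 50 \cdot 16 \cdot 16 = 9 + 50 \cdot 256 = 9 + 12800 = 12809$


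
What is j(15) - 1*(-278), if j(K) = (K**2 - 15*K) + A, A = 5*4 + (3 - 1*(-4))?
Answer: 305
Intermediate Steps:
A = 27 (A = 20 + (3 + 4) = 20 + 7 = 27)
j(K) = 27 + K**2 - 15*K (j(K) = (K**2 - 15*K) + 27 = 27 + K**2 - 15*K)
j(15) - 1*(-278) = (27 + 15**2 - 15*15) - 1*(-278) = (27 + 225 - 225) + 278 = 27 + 278 = 305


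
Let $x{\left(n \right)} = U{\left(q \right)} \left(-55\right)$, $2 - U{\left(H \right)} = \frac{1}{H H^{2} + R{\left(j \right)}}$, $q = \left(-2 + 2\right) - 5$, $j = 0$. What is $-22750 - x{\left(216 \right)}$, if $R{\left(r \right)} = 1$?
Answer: $- \frac{2807305}{124} \approx -22640.0$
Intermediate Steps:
$q = -5$ ($q = 0 - 5 = -5$)
$U{\left(H \right)} = 2 - \frac{1}{1 + H^{3}}$ ($U{\left(H \right)} = 2 - \frac{1}{H H^{2} + 1} = 2 - \frac{1}{H^{3} + 1} = 2 - \frac{1}{1 + H^{3}}$)
$x{\left(n \right)} = - \frac{13695}{124}$ ($x{\left(n \right)} = \frac{1 + 2 \left(-5\right)^{3}}{1 + \left(-5\right)^{3}} \left(-55\right) = \frac{1 + 2 \left(-125\right)}{1 - 125} \left(-55\right) = \frac{1 - 250}{-124} \left(-55\right) = \left(- \frac{1}{124}\right) \left(-249\right) \left(-55\right) = \frac{249}{124} \left(-55\right) = - \frac{13695}{124}$)
$-22750 - x{\left(216 \right)} = -22750 - - \frac{13695}{124} = -22750 + \frac{13695}{124} = - \frac{2807305}{124}$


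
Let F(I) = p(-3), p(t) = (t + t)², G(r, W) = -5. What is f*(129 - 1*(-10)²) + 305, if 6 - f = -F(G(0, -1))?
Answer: 1523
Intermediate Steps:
p(t) = 4*t² (p(t) = (2*t)² = 4*t²)
F(I) = 36 (F(I) = 4*(-3)² = 4*9 = 36)
f = 42 (f = 6 - (-1)*36 = 6 - 1*(-36) = 6 + 36 = 42)
f*(129 - 1*(-10)²) + 305 = 42*(129 - 1*(-10)²) + 305 = 42*(129 - 1*100) + 305 = 42*(129 - 100) + 305 = 42*29 + 305 = 1218 + 305 = 1523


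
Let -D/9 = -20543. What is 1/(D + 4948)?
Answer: 1/189835 ≈ 5.2677e-6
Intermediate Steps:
D = 184887 (D = -9*(-20543) = 184887)
1/(D + 4948) = 1/(184887 + 4948) = 1/189835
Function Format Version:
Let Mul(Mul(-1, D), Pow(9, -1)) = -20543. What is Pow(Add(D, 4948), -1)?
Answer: Rational(1, 189835) ≈ 5.2677e-6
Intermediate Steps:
D = 184887 (D = Mul(-9, -20543) = 184887)
Pow(Add(D, 4948), -1) = Pow(Add(184887, 4948), -1) = Pow(189835, -1) = Rational(1, 189835)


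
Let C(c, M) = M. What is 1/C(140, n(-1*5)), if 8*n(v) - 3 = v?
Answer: -4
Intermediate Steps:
n(v) = 3/8 + v/8
1/C(140, n(-1*5)) = 1/(3/8 + (-1*5)/8) = 1/(3/8 + (1/8)*(-5)) = 1/(3/8 - 5/8) = 1/(-1/4) = -4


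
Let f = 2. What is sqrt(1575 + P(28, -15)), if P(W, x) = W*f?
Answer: sqrt(1631) ≈ 40.386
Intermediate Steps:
P(W, x) = 2*W (P(W, x) = W*2 = 2*W)
sqrt(1575 + P(28, -15)) = sqrt(1575 + 2*28) = sqrt(1575 + 56) = sqrt(1631)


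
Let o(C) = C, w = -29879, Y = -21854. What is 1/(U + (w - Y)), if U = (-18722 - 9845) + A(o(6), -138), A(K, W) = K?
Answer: -1/36586 ≈ -2.7333e-5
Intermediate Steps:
U = -28561 (U = (-18722 - 9845) + 6 = -28567 + 6 = -28561)
1/(U + (w - Y)) = 1/(-28561 + (-29879 - 1*(-21854))) = 1/(-28561 + (-29879 + 21854)) = 1/(-28561 - 8025) = 1/(-36586) = -1/36586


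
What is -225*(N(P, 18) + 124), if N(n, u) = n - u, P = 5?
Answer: -24975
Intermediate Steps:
-225*(N(P, 18) + 124) = -225*((5 - 1*18) + 124) = -225*((5 - 18) + 124) = -225*(-13 + 124) = -225*111 = -24975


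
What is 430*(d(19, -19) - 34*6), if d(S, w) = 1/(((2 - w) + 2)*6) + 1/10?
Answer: -6049498/69 ≈ -87674.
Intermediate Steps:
d(S, w) = ⅒ + 1/(6*(4 - w)) (d(S, w) = (⅙)/(4 - w) + 1*(⅒) = 1/(6*(4 - w)) + ⅒ = ⅒ + 1/(6*(4 - w)))
430*(d(19, -19) - 34*6) = 430*((-17 + 3*(-19))/(30*(-4 - 19)) - 34*6) = 430*((1/30)*(-17 - 57)/(-23) - 204) = 430*((1/30)*(-1/23)*(-74) - 204) = 430*(37/345 - 204) = 430*(-70343/345) = -6049498/69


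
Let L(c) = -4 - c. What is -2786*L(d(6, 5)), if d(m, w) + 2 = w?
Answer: 19502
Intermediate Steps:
d(m, w) = -2 + w
-2786*L(d(6, 5)) = -2786*(-4 - (-2 + 5)) = -2786*(-4 - 1*3) = -2786*(-4 - 3) = -2786*(-7) = 19502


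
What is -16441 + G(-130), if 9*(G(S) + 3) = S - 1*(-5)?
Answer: -148121/9 ≈ -16458.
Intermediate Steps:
G(S) = -22/9 + S/9 (G(S) = -3 + (S - 1*(-5))/9 = -3 + (S + 5)/9 = -3 + (5 + S)/9 = -3 + (5/9 + S/9) = -22/9 + S/9)
-16441 + G(-130) = -16441 + (-22/9 + (⅑)*(-130)) = -16441 + (-22/9 - 130/9) = -16441 - 152/9 = -148121/9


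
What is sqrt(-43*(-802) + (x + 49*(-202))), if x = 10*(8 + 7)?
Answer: sqrt(24738) ≈ 157.28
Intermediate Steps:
x = 150 (x = 10*15 = 150)
sqrt(-43*(-802) + (x + 49*(-202))) = sqrt(-43*(-802) + (150 + 49*(-202))) = sqrt(34486 + (150 - 9898)) = sqrt(34486 - 9748) = sqrt(24738)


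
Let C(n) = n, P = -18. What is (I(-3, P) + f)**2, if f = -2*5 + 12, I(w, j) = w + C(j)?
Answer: 361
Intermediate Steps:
I(w, j) = j + w (I(w, j) = w + j = j + w)
f = 2 (f = -10 + 12 = 2)
(I(-3, P) + f)**2 = ((-18 - 3) + 2)**2 = (-21 + 2)**2 = (-19)**2 = 361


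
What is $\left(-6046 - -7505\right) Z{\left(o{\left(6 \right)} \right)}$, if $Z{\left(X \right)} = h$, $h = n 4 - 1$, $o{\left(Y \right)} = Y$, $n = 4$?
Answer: $21885$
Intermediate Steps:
$h = 15$ ($h = 4 \cdot 4 - 1 = 16 - 1 = 15$)
$Z{\left(X \right)} = 15$
$\left(-6046 - -7505\right) Z{\left(o{\left(6 \right)} \right)} = \left(-6046 - -7505\right) 15 = \left(-6046 + 7505\right) 15 = 1459 \cdot 15 = 21885$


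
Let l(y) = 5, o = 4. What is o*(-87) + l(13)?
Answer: -343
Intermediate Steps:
o*(-87) + l(13) = 4*(-87) + 5 = -348 + 5 = -343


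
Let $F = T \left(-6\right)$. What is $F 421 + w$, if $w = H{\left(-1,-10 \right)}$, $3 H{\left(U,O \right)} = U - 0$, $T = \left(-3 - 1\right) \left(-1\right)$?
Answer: $- \frac{30313}{3} \approx -10104.0$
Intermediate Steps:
$T = 4$ ($T = \left(-4\right) \left(-1\right) = 4$)
$F = -24$ ($F = 4 \left(-6\right) = -24$)
$H{\left(U,O \right)} = \frac{U}{3}$ ($H{\left(U,O \right)} = \frac{U - 0}{3} = \frac{U + 0}{3} = \frac{U}{3}$)
$w = - \frac{1}{3}$ ($w = \frac{1}{3} \left(-1\right) = - \frac{1}{3} \approx -0.33333$)
$F 421 + w = \left(-24\right) 421 - \frac{1}{3} = -10104 - \frac{1}{3} = - \frac{30313}{3}$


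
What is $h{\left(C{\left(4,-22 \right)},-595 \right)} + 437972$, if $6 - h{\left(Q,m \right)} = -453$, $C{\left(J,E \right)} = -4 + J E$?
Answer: $438431$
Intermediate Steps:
$C{\left(J,E \right)} = -4 + E J$
$h{\left(Q,m \right)} = 459$ ($h{\left(Q,m \right)} = 6 - -453 = 6 + 453 = 459$)
$h{\left(C{\left(4,-22 \right)},-595 \right)} + 437972 = 459 + 437972 = 438431$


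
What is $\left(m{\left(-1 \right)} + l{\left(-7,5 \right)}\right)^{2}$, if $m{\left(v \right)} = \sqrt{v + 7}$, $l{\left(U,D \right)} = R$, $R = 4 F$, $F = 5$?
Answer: $\left(20 + \sqrt{6}\right)^{2} \approx 503.98$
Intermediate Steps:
$R = 20$ ($R = 4 \cdot 5 = 20$)
$l{\left(U,D \right)} = 20$
$m{\left(v \right)} = \sqrt{7 + v}$
$\left(m{\left(-1 \right)} + l{\left(-7,5 \right)}\right)^{2} = \left(\sqrt{7 - 1} + 20\right)^{2} = \left(\sqrt{6} + 20\right)^{2} = \left(20 + \sqrt{6}\right)^{2}$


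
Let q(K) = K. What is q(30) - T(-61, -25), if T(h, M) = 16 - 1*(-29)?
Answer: -15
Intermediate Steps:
T(h, M) = 45 (T(h, M) = 16 + 29 = 45)
q(30) - T(-61, -25) = 30 - 1*45 = 30 - 45 = -15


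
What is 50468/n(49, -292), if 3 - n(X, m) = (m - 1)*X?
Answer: 12617/3590 ≈ 3.5145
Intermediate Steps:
n(X, m) = 3 - X*(-1 + m) (n(X, m) = 3 - (m - 1)*X = 3 - (-1 + m)*X = 3 - X*(-1 + m))
50468/n(49, -292) = 50468/(3 + 49 - 1*49*(-292)) = 50468/(3 + 49 + 14308) = 50468/14360 = 50468*(1/14360) = 12617/3590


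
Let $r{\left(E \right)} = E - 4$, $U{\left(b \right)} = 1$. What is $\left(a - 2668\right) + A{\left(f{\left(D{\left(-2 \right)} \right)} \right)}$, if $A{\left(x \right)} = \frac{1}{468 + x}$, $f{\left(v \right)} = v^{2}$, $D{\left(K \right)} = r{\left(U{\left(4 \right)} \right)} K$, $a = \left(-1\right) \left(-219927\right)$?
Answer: $\frac{109498537}{504} \approx 2.1726 \cdot 10^{5}$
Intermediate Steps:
$a = 219927$
$r{\left(E \right)} = -4 + E$
$D{\left(K \right)} = - 3 K$ ($D{\left(K \right)} = \left(-4 + 1\right) K = - 3 K$)
$\left(a - 2668\right) + A{\left(f{\left(D{\left(-2 \right)} \right)} \right)} = \left(219927 - 2668\right) + \frac{1}{468 + \left(\left(-3\right) \left(-2\right)\right)^{2}} = 217259 + \frac{1}{468 + 6^{2}} = 217259 + \frac{1}{468 + 36} = 217259 + \frac{1}{504} = \frac{109498537}{504}$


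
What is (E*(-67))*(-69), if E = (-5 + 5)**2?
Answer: 0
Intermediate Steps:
E = 0 (E = 0**2 = 0)
(E*(-67))*(-69) = (0*(-67))*(-69) = 0*(-69) = 0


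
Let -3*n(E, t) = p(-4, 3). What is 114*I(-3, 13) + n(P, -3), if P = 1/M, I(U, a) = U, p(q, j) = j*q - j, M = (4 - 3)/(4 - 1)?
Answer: -337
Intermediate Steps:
M = ⅓ (M = 1/3 = 1*(⅓) = ⅓ ≈ 0.33333)
p(q, j) = -j + j*q
P = 3 (P = 1/(⅓) = 3)
n(E, t) = 5 (n(E, t) = -(-1 - 4) = -(-5) = -⅓*(-15) = 5)
114*I(-3, 13) + n(P, -3) = 114*(-3) + 5 = -342 + 5 = -337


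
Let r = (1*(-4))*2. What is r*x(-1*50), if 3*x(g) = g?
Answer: 400/3 ≈ 133.33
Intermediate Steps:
x(g) = g/3
r = -8 (r = -4*2 = -8)
r*x(-1*50) = -8*(-1*50)/3 = -8*(-50)/3 = -8*(-50/3) = 400/3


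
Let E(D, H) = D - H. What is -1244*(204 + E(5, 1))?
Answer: -258752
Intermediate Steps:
-1244*(204 + E(5, 1)) = -1244*(204 + (5 - 1*1)) = -1244*(204 + (5 - 1)) = -1244*(204 + 4) = -1244*208 = -258752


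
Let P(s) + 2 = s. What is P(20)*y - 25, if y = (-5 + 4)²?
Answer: -7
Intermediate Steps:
P(s) = -2 + s
y = 1 (y = (-1)² = 1)
P(20)*y - 25 = (-2 + 20)*1 - 25 = 18*1 - 25 = 18 - 25 = -7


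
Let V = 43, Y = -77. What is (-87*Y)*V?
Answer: 288057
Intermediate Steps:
(-87*Y)*V = -87*(-77)*43 = 6699*43 = 288057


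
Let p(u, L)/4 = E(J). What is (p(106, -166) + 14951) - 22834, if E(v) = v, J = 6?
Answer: -7859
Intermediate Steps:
p(u, L) = 24 (p(u, L) = 4*6 = 24)
(p(106, -166) + 14951) - 22834 = (24 + 14951) - 22834 = 14975 - 22834 = -7859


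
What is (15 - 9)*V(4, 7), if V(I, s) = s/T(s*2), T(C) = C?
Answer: 3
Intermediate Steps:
V(I, s) = ½ (V(I, s) = s/((s*2)) = s/((2*s)) = s*(1/(2*s)) = ½)
(15 - 9)*V(4, 7) = (15 - 9)*(½) = 6*(½) = 3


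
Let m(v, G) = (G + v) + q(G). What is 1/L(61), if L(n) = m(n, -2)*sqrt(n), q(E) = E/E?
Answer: sqrt(61)/3660 ≈ 0.0021339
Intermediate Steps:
q(E) = 1
m(v, G) = 1 + G + v (m(v, G) = (G + v) + 1 = 1 + G + v)
L(n) = sqrt(n)*(-1 + n) (L(n) = (1 - 2 + n)*sqrt(n) = (-1 + n)*sqrt(n) = sqrt(n)*(-1 + n))
1/L(61) = 1/(sqrt(61)*(-1 + 61)) = 1/(sqrt(61)*60) = 1/(60*sqrt(61)) = sqrt(61)/3660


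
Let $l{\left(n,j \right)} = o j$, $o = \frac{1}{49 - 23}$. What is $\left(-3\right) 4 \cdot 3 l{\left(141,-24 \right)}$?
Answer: $\frac{432}{13} \approx 33.231$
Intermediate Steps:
$o = \frac{1}{26}$ ($o = \frac{1}{49 - 23} = \frac{1}{26} \approx 0.038462$)
$l{\left(n,j \right)} = \frac{j}{26}$
$\left(-3\right) 4 \cdot 3 l{\left(141,-24 \right)} = \left(-3\right) 4 \cdot 3 \cdot \frac{1}{26} \left(-24\right) = \left(-12\right) 3 \left(- \frac{12}{13}\right) = \left(-36\right) \left(- \frac{12}{13}\right) = \frac{432}{13}$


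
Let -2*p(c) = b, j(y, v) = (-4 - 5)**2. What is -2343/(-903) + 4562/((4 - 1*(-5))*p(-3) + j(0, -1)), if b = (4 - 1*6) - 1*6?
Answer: 1464539/35217 ≈ 41.586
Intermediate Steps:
j(y, v) = 81 (j(y, v) = (-9)**2 = 81)
b = -8 (b = (4 - 6) - 6 = -2 - 6 = -8)
p(c) = 4 (p(c) = -1/2*(-8) = 4)
-2343/(-903) + 4562/((4 - 1*(-5))*p(-3) + j(0, -1)) = -2343/(-903) + 4562/((4 - 1*(-5))*4 + 81) = -2343*(-1/903) + 4562/((4 + 5)*4 + 81) = 781/301 + 4562/(9*4 + 81) = 781/301 + 4562/(36 + 81) = 781/301 + 4562/117 = 1464539/35217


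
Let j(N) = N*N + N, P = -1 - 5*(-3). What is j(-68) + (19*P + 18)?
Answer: 4840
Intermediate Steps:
P = 14 (P = -1 + 15 = 14)
j(N) = N + N² (j(N) = N² + N = N + N²)
j(-68) + (19*P + 18) = -68*(1 - 68) + (19*14 + 18) = -68*(-67) + (266 + 18) = 4556 + 284 = 4840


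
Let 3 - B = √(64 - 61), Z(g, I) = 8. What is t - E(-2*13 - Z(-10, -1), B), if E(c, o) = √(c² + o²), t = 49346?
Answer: 49346 - √(1168 - 6*√3) ≈ 49312.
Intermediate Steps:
B = 3 - √3 (B = 3 - √(64 - 61) = 3 - √3 ≈ 1.2680)
t - E(-2*13 - Z(-10, -1), B) = 49346 - √((-2*13 - 1*8)² + (3 - √3)²) = 49346 - √((-26 - 8)² + (3 - √3)²) = 49346 - √((-34)² + (3 - √3)²) = 49346 - √(1156 + (3 - √3)²)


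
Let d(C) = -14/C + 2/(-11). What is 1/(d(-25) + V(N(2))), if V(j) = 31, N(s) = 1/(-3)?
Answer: 275/8629 ≈ 0.031869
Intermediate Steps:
N(s) = -⅓
d(C) = -2/11 - 14/C (d(C) = -14/C + 2*(-1/11) = -14/C - 2/11 = -2/11 - 14/C)
1/(d(-25) + V(N(2))) = 1/((-2/11 - 14/(-25)) + 31) = 1/((-2/11 - 14*(-1/25)) + 31) = 1/((-2/11 + 14/25) + 31) = 1/(104/275 + 31) = 1/(8629/275) = 275/8629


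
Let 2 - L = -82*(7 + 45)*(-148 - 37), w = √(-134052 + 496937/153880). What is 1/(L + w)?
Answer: -121386391440/95754218878171543 - 2*I*√793537032940810/95754218878171543 ≈ -1.2677e-6 - 5.8838e-10*I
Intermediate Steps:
w = I*√793537032940810/76940 (w = √(-134052 + 496937*(1/153880)) = √(-134052 + 496937/153880) = √(-20627424823/153880) = I*√793537032940810/76940 ≈ 366.13*I)
L = -788838 (L = 2 - (-82)*(7 + 45)*(-148 - 37) = 2 - (-82)*52*(-185) = 2 - (-82)*(-9620) = 2 - 1*788840 = 2 - 788840 = -788838)
1/(L + w) = 1/(-788838 + I*√793537032940810/76940)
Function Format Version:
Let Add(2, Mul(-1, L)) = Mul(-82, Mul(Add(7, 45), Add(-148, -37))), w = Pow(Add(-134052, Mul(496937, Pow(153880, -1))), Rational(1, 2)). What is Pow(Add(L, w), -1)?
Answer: Add(Rational(-121386391440, 95754218878171543), Mul(Rational(-2, 95754218878171543), I, Pow(793537032940810, Rational(1, 2)))) ≈ Add(-1.2677e-6, Mul(-5.8838e-10, I))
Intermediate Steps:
w = Mul(Rational(1, 76940), I, Pow(793537032940810, Rational(1, 2))) (w = Pow(Add(-134052, Mul(496937, Rational(1, 153880))), Rational(1, 2)) = Pow(Add(-134052, Rational(496937, 153880)), Rational(1, 2)) = Pow(Rational(-20627424823, 153880), Rational(1, 2)) = Mul(Rational(1, 76940), I, Pow(793537032940810, Rational(1, 2))) ≈ Mul(366.13, I))
L = -788838 (L = Add(2, Mul(-1, Mul(-82, Mul(Add(7, 45), Add(-148, -37))))) = Add(2, Mul(-1, Mul(-82, Mul(52, -185)))) = Add(2, Mul(-1, Mul(-82, -9620))) = Add(2, Mul(-1, 788840)) = Add(2, -788840) = -788838)
Pow(Add(L, w), -1) = Pow(Add(-788838, Mul(Rational(1, 76940), I, Pow(793537032940810, Rational(1, 2)))), -1)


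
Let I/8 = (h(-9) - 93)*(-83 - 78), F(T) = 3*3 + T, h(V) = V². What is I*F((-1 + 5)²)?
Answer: 386400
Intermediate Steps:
F(T) = 9 + T
I = 15456 (I = 8*(((-9)² - 93)*(-83 - 78)) = 8*((81 - 93)*(-161)) = 8*(-12*(-161)) = 8*1932 = 15456)
I*F((-1 + 5)²) = 15456*(9 + (-1 + 5)²) = 15456*(9 + 4²) = 15456*(9 + 16) = 15456*25 = 386400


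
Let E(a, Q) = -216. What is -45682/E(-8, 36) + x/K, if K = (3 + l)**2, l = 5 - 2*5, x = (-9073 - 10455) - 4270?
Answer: -619705/108 ≈ -5738.0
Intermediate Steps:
x = -23798 (x = -19528 - 4270 = -23798)
l = -5 (l = 5 - 10 = -5)
K = 4 (K = (3 - 5)**2 = (-2)**2 = 4)
-45682/E(-8, 36) + x/K = -45682/(-216) - 23798/4 = -45682*(-1/216) - 23798*1/4 = 22841/108 - 11899/2 = -619705/108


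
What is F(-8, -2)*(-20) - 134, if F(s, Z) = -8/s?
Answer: -154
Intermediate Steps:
F(-8, -2)*(-20) - 134 = -8/(-8)*(-20) - 134 = -8*(-1/8)*(-20) - 134 = 1*(-20) - 134 = -20 - 134 = -154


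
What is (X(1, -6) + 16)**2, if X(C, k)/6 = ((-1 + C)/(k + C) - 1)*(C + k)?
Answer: 2116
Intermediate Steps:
X(C, k) = 6*(-1 + (-1 + C)/(C + k))*(C + k) (X(C, k) = 6*(((-1 + C)/(k + C) - 1)*(C + k)) = 6*(((-1 + C)/(C + k) - 1)*(C + k)) = 6*((-1 + (-1 + C)/(C + k))*(C + k)) = 6*(-1 + (-1 + C)/(C + k))*(C + k))
(X(1, -6) + 16)**2 = ((-6 - 6*(-6)) + 16)**2 = ((-6 + 36) + 16)**2 = (30 + 16)**2 = 46**2 = 2116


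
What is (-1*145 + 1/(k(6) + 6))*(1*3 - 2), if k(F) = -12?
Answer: -871/6 ≈ -145.17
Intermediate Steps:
(-1*145 + 1/(k(6) + 6))*(1*3 - 2) = (-1*145 + 1/(-12 + 6))*(1*3 - 2) = (-145 + 1/(-6))*(3 - 2) = (-145 - ⅙)*1 = -871/6*1 = -871/6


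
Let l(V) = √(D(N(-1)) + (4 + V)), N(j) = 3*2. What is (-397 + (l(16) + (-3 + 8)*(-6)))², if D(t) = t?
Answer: (-427 + √26)² ≈ 1.7800e+5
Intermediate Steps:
N(j) = 6
l(V) = √(10 + V) (l(V) = √(6 + (4 + V)) = √(10 + V))
(-397 + (l(16) + (-3 + 8)*(-6)))² = (-397 + (√(10 + 16) + (-3 + 8)*(-6)))² = (-397 + (√26 + 5*(-6)))² = (-397 + (√26 - 30))² = (-397 + (-30 + √26))² = (-427 + √26)²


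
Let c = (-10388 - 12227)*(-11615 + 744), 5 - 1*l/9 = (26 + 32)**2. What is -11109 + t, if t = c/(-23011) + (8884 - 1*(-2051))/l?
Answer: -1684488744541/77293949 ≈ -21793.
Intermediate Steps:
l = -30231 (l = 45 - 9*(26 + 32)**2 = 45 - 9*58**2 = 45 - 9*3364 = 45 - 30276 = -30231)
c = 245847665 (c = -22615*(-10871) = 245847665)
t = -825830265100/77293949 (t = 245847665/(-23011) + (8884 - 1*(-2051))/(-30231) = 245847665*(-1/23011) + (8884 + 2051)*(-1/30231) = -245847665/23011 + 10935*(-1/30231) = -245847665/23011 - 1215/3359 = -825830265100/77293949 ≈ -10684.)
-11109 + t = -11109 - 825830265100/77293949 = -1684488744541/77293949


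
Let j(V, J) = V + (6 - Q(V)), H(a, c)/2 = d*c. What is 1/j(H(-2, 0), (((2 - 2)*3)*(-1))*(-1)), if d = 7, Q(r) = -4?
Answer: ⅒ ≈ 0.10000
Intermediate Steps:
H(a, c) = 14*c (H(a, c) = 2*(7*c) = 14*c)
j(V, J) = 10 + V (j(V, J) = V + (6 - 1*(-4)) = V + (6 + 4) = V + 10 = 10 + V)
1/j(H(-2, 0), (((2 - 2)*3)*(-1))*(-1)) = 1/(10 + 14*0) = 1/(10 + 0) = 1/10 = ⅒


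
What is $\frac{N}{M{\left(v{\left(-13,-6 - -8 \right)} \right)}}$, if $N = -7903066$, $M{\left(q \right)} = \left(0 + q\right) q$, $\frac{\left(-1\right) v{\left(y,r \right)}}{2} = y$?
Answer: $- \frac{3951533}{338} \approx -11691.0$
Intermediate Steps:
$v{\left(y,r \right)} = - 2 y$
$M{\left(q \right)} = q^{2}$ ($M{\left(q \right)} = q q = q^{2}$)
$\frac{N}{M{\left(v{\left(-13,-6 - -8 \right)} \right)}} = - \frac{7903066}{\left(\left(-2\right) \left(-13\right)\right)^{2}} = - \frac{7903066}{26^{2}} = - \frac{7903066}{676} = \left(-7903066\right) \frac{1}{676} = - \frac{3951533}{338}$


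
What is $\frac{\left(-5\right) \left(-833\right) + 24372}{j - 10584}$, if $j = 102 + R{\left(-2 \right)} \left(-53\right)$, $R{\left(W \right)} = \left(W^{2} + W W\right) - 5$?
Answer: $- \frac{28537}{10641} \approx -2.6818$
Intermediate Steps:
$R{\left(W \right)} = -5 + 2 W^{2}$ ($R{\left(W \right)} = \left(W^{2} + W^{2}\right) - 5 = 2 W^{2} - 5 = -5 + 2 W^{2}$)
$j = -57$ ($j = 102 + \left(-5 + 2 \left(-2\right)^{2}\right) \left(-53\right) = 102 + \left(-5 + 2 \cdot 4\right) \left(-53\right) = 102 + \left(-5 + 8\right) \left(-53\right) = 102 + 3 \left(-53\right) = 102 - 159 = -57$)
$\frac{\left(-5\right) \left(-833\right) + 24372}{j - 10584} = \frac{\left(-5\right) \left(-833\right) + 24372}{-57 - 10584} = \frac{4165 + 24372}{-10641} = 28537 \left(- \frac{1}{10641}\right) = - \frac{28537}{10641}$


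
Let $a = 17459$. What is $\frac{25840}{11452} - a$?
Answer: $- \frac{49978657}{2863} \approx -17457.0$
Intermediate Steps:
$\frac{25840}{11452} - a = \frac{25840}{11452} - 17459 = 25840 \cdot \frac{1}{11452} - 17459 = \frac{6460}{2863} - 17459 = - \frac{49978657}{2863}$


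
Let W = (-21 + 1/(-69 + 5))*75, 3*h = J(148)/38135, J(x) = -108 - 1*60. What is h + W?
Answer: -3846871709/2440640 ≈ -1576.2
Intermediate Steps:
J(x) = -168 (J(x) = -108 - 60 = -168)
h = -56/38135 (h = (-168/38135)/3 = (-168*1/38135)/3 = (⅓)*(-168/38135) = -56/38135 ≈ -0.0014685)
W = -100875/64 (W = (-21 + 1/(-64))*75 = (-21 - 1/64)*75 = -1345/64*75 = -100875/64 ≈ -1576.2)
h + W = -56/38135 - 100875/64 = -3846871709/2440640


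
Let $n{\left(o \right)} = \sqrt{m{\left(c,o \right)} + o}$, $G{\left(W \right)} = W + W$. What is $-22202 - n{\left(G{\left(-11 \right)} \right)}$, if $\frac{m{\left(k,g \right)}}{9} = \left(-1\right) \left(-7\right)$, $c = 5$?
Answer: $-22202 - \sqrt{41} \approx -22208.0$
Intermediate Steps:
$m{\left(k,g \right)} = 63$ ($m{\left(k,g \right)} = 9 \left(\left(-1\right) \left(-7\right)\right) = 9 \cdot 7 = 63$)
$G{\left(W \right)} = 2 W$
$n{\left(o \right)} = \sqrt{63 + o}$
$-22202 - n{\left(G{\left(-11 \right)} \right)} = -22202 - \sqrt{63 + 2 \left(-11\right)} = -22202 - \sqrt{63 - 22} = -22202 - \sqrt{41}$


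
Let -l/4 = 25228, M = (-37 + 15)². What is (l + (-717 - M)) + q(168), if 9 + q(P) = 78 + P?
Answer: -101876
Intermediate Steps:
q(P) = 69 + P (q(P) = -9 + (78 + P) = 69 + P)
M = 484 (M = (-22)² = 484)
l = -100912 (l = -4*25228 = -100912)
(l + (-717 - M)) + q(168) = (-100912 + (-717 - 1*484)) + (69 + 168) = (-100912 + (-717 - 484)) + 237 = (-100912 - 1201) + 237 = -102113 + 237 = -101876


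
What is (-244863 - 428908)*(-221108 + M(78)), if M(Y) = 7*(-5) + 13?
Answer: 148990981230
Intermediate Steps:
M(Y) = -22 (M(Y) = -35 + 13 = -22)
(-244863 - 428908)*(-221108 + M(78)) = (-244863 - 428908)*(-221108 - 22) = -673771*(-221130) = 148990981230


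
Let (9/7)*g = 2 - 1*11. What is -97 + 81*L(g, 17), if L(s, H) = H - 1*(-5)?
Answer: 1685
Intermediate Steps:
g = -7 (g = 7*(2 - 1*11)/9 = 7*(2 - 11)/9 = (7/9)*(-9) = -7)
L(s, H) = 5 + H (L(s, H) = H + 5 = 5 + H)
-97 + 81*L(g, 17) = -97 + 81*(5 + 17) = -97 + 81*22 = -97 + 1782 = 1685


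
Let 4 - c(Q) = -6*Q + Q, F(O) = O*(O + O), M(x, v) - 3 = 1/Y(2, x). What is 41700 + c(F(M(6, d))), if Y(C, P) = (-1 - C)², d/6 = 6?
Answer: 3385864/81 ≈ 41801.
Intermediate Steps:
d = 36 (d = 6*6 = 36)
M(x, v) = 28/9 (M(x, v) = 3 + 1/((1 + 2)²) = 3 + 1/(3²) = 3 + 1/9 = 3 + ⅑ = 28/9)
F(O) = 2*O² (F(O) = O*(2*O) = 2*O²)
c(Q) = 4 + 5*Q (c(Q) = 4 - (-6*Q + Q) = 4 - (-5)*Q = 4 + 5*Q)
41700 + c(F(M(6, d))) = 41700 + (4 + 5*(2*(28/9)²)) = 41700 + (4 + 5*(2*(784/81))) = 41700 + (4 + 5*(1568/81)) = 41700 + (4 + 7840/81) = 41700 + 8164/81 = 3385864/81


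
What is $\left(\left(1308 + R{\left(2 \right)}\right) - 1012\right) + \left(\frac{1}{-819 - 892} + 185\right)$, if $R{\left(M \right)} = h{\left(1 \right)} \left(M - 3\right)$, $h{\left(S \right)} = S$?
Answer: $\frac{821279}{1711} \approx 480.0$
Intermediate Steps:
$R{\left(M \right)} = -3 + M$ ($R{\left(M \right)} = 1 \left(M - 3\right) = 1 \left(-3 + M\right) = -3 + M$)
$\left(\left(1308 + R{\left(2 \right)}\right) - 1012\right) + \left(\frac{1}{-819 - 892} + 185\right) = \left(\left(1308 + \left(-3 + 2\right)\right) - 1012\right) + \left(\frac{1}{-819 - 892} + 185\right) = \left(\left(1308 - 1\right) - 1012\right) + \left(\frac{1}{-819 - 892} + 185\right) = \left(1307 - 1012\right) + \left(\frac{1}{-1711} + 185\right) = 295 + \left(- \frac{1}{1711} + 185\right) = 295 + \frac{316534}{1711} = \frac{821279}{1711}$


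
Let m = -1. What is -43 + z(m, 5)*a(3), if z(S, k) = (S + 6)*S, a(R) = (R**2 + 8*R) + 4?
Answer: -228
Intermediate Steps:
a(R) = 4 + R**2 + 8*R
z(S, k) = S*(6 + S) (z(S, k) = (6 + S)*S = S*(6 + S))
-43 + z(m, 5)*a(3) = -43 + (-(6 - 1))*(4 + 3**2 + 8*3) = -43 + (-1*5)*(4 + 9 + 24) = -43 - 5*37 = -43 - 185 = -228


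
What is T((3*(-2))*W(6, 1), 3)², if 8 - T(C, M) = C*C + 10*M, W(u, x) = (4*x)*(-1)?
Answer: 357604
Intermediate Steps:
W(u, x) = -4*x
T(C, M) = 8 - C² - 10*M (T(C, M) = 8 - (C*C + 10*M) = 8 - (C² + 10*M) = 8 + (-C² - 10*M) = 8 - C² - 10*M)
T((3*(-2))*W(6, 1), 3)² = (8 - ((3*(-2))*(-4*1))² - 10*3)² = (8 - (-6*(-4))² - 30)² = (8 - 1*24² - 30)² = (8 - 1*576 - 30)² = (8 - 576 - 30)² = (-598)² = 357604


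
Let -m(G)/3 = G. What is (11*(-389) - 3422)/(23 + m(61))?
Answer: 7701/160 ≈ 48.131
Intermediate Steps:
m(G) = -3*G
(11*(-389) - 3422)/(23 + m(61)) = (11*(-389) - 3422)/(23 - 3*61) = (-4279 - 3422)/(23 - 183) = -7701/(-160) = -7701*(-1/160) = 7701/160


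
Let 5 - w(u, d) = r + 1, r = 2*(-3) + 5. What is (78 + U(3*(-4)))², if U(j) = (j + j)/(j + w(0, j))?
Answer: 324900/49 ≈ 6630.6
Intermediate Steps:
r = -1 (r = -6 + 5 = -1)
w(u, d) = 5 (w(u, d) = 5 - (-1 + 1) = 5 - 1*0 = 5 + 0 = 5)
U(j) = 2*j/(5 + j) (U(j) = (j + j)/(j + 5) = (2*j)/(5 + j) = 2*j/(5 + j))
(78 + U(3*(-4)))² = (78 + 2*(3*(-4))/(5 + 3*(-4)))² = (78 + 2*(-12)/(5 - 12))² = (78 + 2*(-12)/(-7))² = (78 + 2*(-12)*(-⅐))² = (78 + 24/7)² = (570/7)² = 324900/49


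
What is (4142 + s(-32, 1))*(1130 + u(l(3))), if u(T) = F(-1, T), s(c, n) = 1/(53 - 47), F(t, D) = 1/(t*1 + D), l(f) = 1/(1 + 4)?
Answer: 37403765/8 ≈ 4.6755e+6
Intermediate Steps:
l(f) = ⅕ (l(f) = 1/5 = ⅕)
F(t, D) = 1/(D + t) (F(t, D) = 1/(t + D) = 1/(D + t))
s(c, n) = ⅙ (s(c, n) = 1/6 = ⅙)
u(T) = 1/(-1 + T) (u(T) = 1/(T - 1) = 1/(-1 + T))
(4142 + s(-32, 1))*(1130 + u(l(3))) = (4142 + ⅙)*(1130 + 1/(-1 + ⅕)) = 24853*(1130 + 1/(-⅘))/6 = 24853*(1130 - 5/4)/6 = (24853/6)*(4515/4) = 37403765/8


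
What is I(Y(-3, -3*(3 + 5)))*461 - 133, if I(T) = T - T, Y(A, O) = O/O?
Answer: -133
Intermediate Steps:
Y(A, O) = 1
I(T) = 0
I(Y(-3, -3*(3 + 5)))*461 - 133 = 0*461 - 133 = 0 - 133 = -133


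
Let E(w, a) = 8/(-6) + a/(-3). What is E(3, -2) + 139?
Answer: 415/3 ≈ 138.33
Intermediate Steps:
E(w, a) = -4/3 - a/3 (E(w, a) = 8*(-⅙) + a*(-⅓) = -4/3 - a/3)
E(3, -2) + 139 = (-4/3 - ⅓*(-2)) + 139 = (-4/3 + ⅔) + 139 = -⅔ + 139 = 415/3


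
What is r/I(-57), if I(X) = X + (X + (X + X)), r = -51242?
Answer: 25621/114 ≈ 224.75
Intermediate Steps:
I(X) = 4*X (I(X) = X + (X + 2*X) = X + 3*X = 4*X)
r/I(-57) = -51242/(4*(-57)) = -51242/(-228) = -51242*(-1/228) = 25621/114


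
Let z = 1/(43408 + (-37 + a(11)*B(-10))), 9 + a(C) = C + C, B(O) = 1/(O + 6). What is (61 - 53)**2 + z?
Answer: 11102148/173471 ≈ 64.000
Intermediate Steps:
B(O) = 1/(6 + O)
a(C) = -9 + 2*C (a(C) = -9 + (C + C) = -9 + 2*C)
z = 4/173471 (z = 1/(43408 + (-37 + (-9 + 2*11)/(6 - 10))) = 1/(43408 + (-37 + (-9 + 22)/(-4))) = 1/(43408 + (-37 + 13*(-1/4))) = 1/(43408 + (-37 - 13/4)) = 1/(43408 - 161/4) = 1/(173471/4) = 4/173471 ≈ 2.3059e-5)
(61 - 53)**2 + z = (61 - 53)**2 + 4/173471 = 8**2 + 4/173471 = 64 + 4/173471 = 11102148/173471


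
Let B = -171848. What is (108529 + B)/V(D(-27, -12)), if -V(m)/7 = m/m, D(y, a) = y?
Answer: 63319/7 ≈ 9045.6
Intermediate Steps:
V(m) = -7 (V(m) = -7*m/m = -7*1 = -7)
(108529 + B)/V(D(-27, -12)) = (108529 - 171848)/(-7) = -63319*(-⅐) = 63319/7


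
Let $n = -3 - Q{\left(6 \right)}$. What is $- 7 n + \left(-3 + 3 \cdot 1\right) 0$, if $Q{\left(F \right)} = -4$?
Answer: $-7$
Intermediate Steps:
$n = 1$ ($n = -3 - -4 = -3 + 4 = 1$)
$- 7 n + \left(-3 + 3 \cdot 1\right) 0 = \left(-7\right) 1 + \left(-3 + 3 \cdot 1\right) 0 = -7 + \left(-3 + 3\right) 0 = -7 + 0 \cdot 0 = -7 + 0 = -7$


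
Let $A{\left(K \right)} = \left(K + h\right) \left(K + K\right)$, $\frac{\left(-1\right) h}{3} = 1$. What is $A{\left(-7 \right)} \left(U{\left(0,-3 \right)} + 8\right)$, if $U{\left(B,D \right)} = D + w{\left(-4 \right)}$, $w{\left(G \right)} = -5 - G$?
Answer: $560$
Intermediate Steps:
$h = -3$ ($h = \left(-3\right) 1 = -3$)
$A{\left(K \right)} = 2 K \left(-3 + K\right)$ ($A{\left(K \right)} = \left(K - 3\right) \left(K + K\right) = \left(-3 + K\right) 2 K = 2 K \left(-3 + K\right)$)
$U{\left(B,D \right)} = -1 + D$ ($U{\left(B,D \right)} = D - 1 = -1 + D$)
$A{\left(-7 \right)} \left(U{\left(0,-3 \right)} + 8\right) = 2 \left(-7\right) \left(-3 - 7\right) \left(\left(-1 - 3\right) + 8\right) = 2 \left(-7\right) \left(-10\right) \left(-4 + 8\right) = 140 \cdot 4 = 560$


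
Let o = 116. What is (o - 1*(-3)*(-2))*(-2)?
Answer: -220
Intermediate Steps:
(o - 1*(-3)*(-2))*(-2) = (116 - 1*(-3)*(-2))*(-2) = (116 + 3*(-2))*(-2) = (116 - 6)*(-2) = 110*(-2) = -220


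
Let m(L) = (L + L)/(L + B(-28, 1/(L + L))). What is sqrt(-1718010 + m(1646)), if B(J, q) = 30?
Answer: I*sqrt(301615208773)/419 ≈ 1310.7*I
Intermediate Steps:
m(L) = 2*L/(30 + L) (m(L) = (L + L)/(L + 30) = (2*L)/(30 + L) = 2*L/(30 + L))
sqrt(-1718010 + m(1646)) = sqrt(-1718010 + 2*1646/(30 + 1646)) = sqrt(-1718010 + 2*1646/1676) = sqrt(-1718010 + 2*1646*(1/1676)) = sqrt(-1718010 + 823/419) = sqrt(-719845367/419) = I*sqrt(301615208773)/419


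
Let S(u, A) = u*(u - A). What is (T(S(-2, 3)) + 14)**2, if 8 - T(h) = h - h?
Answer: 484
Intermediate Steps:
T(h) = 8 (T(h) = 8 - (h - h) = 8 - 1*0 = 8 + 0 = 8)
(T(S(-2, 3)) + 14)**2 = (8 + 14)**2 = 22**2 = 484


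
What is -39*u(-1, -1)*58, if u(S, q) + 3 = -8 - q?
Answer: 22620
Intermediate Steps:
u(S, q) = -11 - q (u(S, q) = -3 + (-8 - q) = -11 - q)
-39*u(-1, -1)*58 = -39*(-11 - 1*(-1))*58 = -39*(-11 + 1)*58 = -39*(-10)*58 = 390*58 = 22620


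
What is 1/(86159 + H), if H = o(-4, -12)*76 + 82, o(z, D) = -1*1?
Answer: 1/86165 ≈ 1.1606e-5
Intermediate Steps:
o(z, D) = -1
H = 6 (H = -1*76 + 82 = -76 + 82 = 6)
1/(86159 + H) = 1/(86159 + 6) = 1/86165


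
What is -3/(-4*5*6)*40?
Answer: 1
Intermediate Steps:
-3/(-4*5*6)*40 = -3/((-20*6))*40 = -3/(-120)*40 = -3*(-1/120)*40 = (1/40)*40 = 1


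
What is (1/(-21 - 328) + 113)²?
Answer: 1555198096/121801 ≈ 12768.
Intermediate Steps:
(1/(-21 - 328) + 113)² = (1/(-349) + 113)² = (-1/349 + 113)² = (39436/349)² = 1555198096/121801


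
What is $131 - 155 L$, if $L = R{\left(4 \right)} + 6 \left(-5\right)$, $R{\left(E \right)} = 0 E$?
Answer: $4781$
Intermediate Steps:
$R{\left(E \right)} = 0$
$L = -30$ ($L = 0 + 6 \left(-5\right) = 0 - 30 = -30$)
$131 - 155 L = 131 - -4650 = 131 + 4650 = 4781$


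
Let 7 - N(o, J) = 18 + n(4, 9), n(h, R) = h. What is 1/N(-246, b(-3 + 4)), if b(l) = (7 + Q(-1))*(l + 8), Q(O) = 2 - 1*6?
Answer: -1/15 ≈ -0.066667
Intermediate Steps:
Q(O) = -4 (Q(O) = 2 - 6 = -4)
b(l) = 24 + 3*l (b(l) = (7 - 4)*(l + 8) = 3*(8 + l) = 24 + 3*l)
N(o, J) = -15 (N(o, J) = 7 - (18 + 4) = 7 - 1*22 = 7 - 22 = -15)
1/N(-246, b(-3 + 4)) = 1/(-15) = -1/15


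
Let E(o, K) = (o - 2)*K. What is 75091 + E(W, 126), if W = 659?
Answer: 157873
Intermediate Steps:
E(o, K) = K*(-2 + o) (E(o, K) = (-2 + o)*K = K*(-2 + o))
75091 + E(W, 126) = 75091 + 126*(-2 + 659) = 75091 + 126*657 = 75091 + 82782 = 157873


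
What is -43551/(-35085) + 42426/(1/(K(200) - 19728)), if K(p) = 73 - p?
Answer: -9851496435333/11695 ≈ -8.4237e+8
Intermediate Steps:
-43551/(-35085) + 42426/(1/(K(200) - 19728)) = -43551/(-35085) + 42426/(1/((73 - 1*200) - 19728)) = -43551*(-1/35085) + 42426/(1/((73 - 200) - 19728)) = 14517/11695 + 42426/(1/(-127 - 19728)) = 14517/11695 + 42426/(1/(-19855)) = 14517/11695 + 42426/(-1/19855) = 14517/11695 + 42426*(-19855) = 14517/11695 - 842368230 = -9851496435333/11695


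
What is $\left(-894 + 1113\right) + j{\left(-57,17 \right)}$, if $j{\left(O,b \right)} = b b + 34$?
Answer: $542$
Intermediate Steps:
$j{\left(O,b \right)} = 34 + b^{2}$ ($j{\left(O,b \right)} = b^{2} + 34 = 34 + b^{2}$)
$\left(-894 + 1113\right) + j{\left(-57,17 \right)} = \left(-894 + 1113\right) + \left(34 + 17^{2}\right) = 219 + \left(34 + 289\right) = 219 + 323 = 542$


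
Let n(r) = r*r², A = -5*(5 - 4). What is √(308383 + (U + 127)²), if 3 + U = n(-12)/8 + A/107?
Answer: 2*√906919942/107 ≈ 562.90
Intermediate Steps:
A = -5 (A = -5*1 = -5)
n(r) = r³
U = -23438/107 (U = -3 + ((-12)³/8 - 5/107) = -3 + (-1728*⅛ - 5*1/107) = -3 + (-216 - 5/107) = -3 - 23117/107 = -23438/107 ≈ -219.05)
√(308383 + (U + 127)²) = √(308383 + (-23438/107 + 127)²) = √(308383 + (-9849/107)²) = √(308383 + 97002801/11449) = √(3627679768/11449) = 2*√906919942/107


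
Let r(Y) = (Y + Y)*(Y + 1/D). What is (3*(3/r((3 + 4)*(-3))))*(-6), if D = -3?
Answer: -27/448 ≈ -0.060268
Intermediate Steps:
r(Y) = 2*Y*(-⅓ + Y) (r(Y) = (Y + Y)*(Y + 1/(-3)) = (2*Y)*(Y - ⅓) = (2*Y)*(-⅓ + Y) = 2*Y*(-⅓ + Y))
(3*(3/r((3 + 4)*(-3))))*(-6) = (3*(3/((2*((3 + 4)*(-3))*(-1 + 3*((3 + 4)*(-3)))/3))))*(-6) = (3*(3/((2*(7*(-3))*(-1 + 3*(7*(-3)))/3))))*(-6) = (3*(3/(((⅔)*(-21)*(-1 + 3*(-21))))))*(-6) = (3*(3/(((⅔)*(-21)*(-1 - 63)))))*(-6) = (3*(3/(((⅔)*(-21)*(-64)))))*(-6) = (3*(3/896))*(-6) = (9/896)*(-6) = -27/448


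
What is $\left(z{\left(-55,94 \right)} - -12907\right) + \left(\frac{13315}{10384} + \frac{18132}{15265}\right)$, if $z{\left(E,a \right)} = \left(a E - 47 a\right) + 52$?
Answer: $\frac{534734679123}{158511760} \approx 3373.5$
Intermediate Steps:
$z{\left(E,a \right)} = 52 - 47 a + E a$ ($z{\left(E,a \right)} = \left(E a - 47 a\right) + 52 = \left(- 47 a + E a\right) + 52 = 52 - 47 a + E a$)
$\left(z{\left(-55,94 \right)} - -12907\right) + \left(\frac{13315}{10384} + \frac{18132}{15265}\right) = \left(\left(52 - 4418 - 5170\right) - -12907\right) + \left(\frac{13315}{10384} + \frac{18132}{15265}\right) = \left(\left(52 - 4418 - 5170\right) + 12907\right) + \left(13315 \cdot \frac{1}{10384} + 18132 \cdot \frac{1}{15265}\right) = \left(-9536 + 12907\right) + \left(\frac{13315}{10384} + \frac{18132}{15265}\right) = 3371 + \frac{391536163}{158511760} = \frac{534734679123}{158511760}$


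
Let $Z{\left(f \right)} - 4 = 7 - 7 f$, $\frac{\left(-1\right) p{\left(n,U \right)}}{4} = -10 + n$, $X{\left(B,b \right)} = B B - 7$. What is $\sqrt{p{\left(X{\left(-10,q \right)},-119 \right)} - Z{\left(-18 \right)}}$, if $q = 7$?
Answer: $i \sqrt{469} \approx 21.656 i$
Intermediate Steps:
$X{\left(B,b \right)} = -7 + B^{2}$ ($X{\left(B,b \right)} = B^{2} - 7 = -7 + B^{2}$)
$p{\left(n,U \right)} = 40 - 4 n$ ($p{\left(n,U \right)} = - 4 \left(-10 + n\right) = 40 - 4 n$)
$Z{\left(f \right)} = 11 - 7 f$ ($Z{\left(f \right)} = 4 - \left(-7 + 7 f\right) = 11 - 7 f$)
$\sqrt{p{\left(X{\left(-10,q \right)},-119 \right)} - Z{\left(-18 \right)}} = \sqrt{\left(40 - 4 \left(-7 + \left(-10\right)^{2}\right)\right) - \left(11 - -126\right)} = \sqrt{\left(40 - 4 \left(-7 + 100\right)\right) - \left(11 + 126\right)} = \sqrt{\left(40 - 372\right) - 137} = \sqrt{-332 - 137} = \sqrt{-469} = i \sqrt{469}$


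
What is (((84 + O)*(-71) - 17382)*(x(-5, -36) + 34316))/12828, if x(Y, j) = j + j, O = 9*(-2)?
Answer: -62974716/1069 ≈ -58910.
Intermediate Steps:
O = -18
x(Y, j) = 2*j
(((84 + O)*(-71) - 17382)*(x(-5, -36) + 34316))/12828 = (((84 - 18)*(-71) - 17382)*(2*(-36) + 34316))/12828 = ((66*(-71) - 17382)*(-72 + 34316))*(1/12828) = ((-4686 - 17382)*34244)*(1/12828) = -22068*34244*(1/12828) = -755696592*1/12828 = -62974716/1069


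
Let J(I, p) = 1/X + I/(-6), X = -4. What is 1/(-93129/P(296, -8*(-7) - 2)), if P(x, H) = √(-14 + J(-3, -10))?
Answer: -I*√55/186258 ≈ -3.9817e-5*I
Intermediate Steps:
J(I, p) = -¼ - I/6 (J(I, p) = 1/(-4) + I/(-6) = 1*(-¼) + I*(-⅙) = -¼ - I/6)
P(x, H) = I*√55/2 (P(x, H) = √(-14 + (-¼ - ⅙*(-3))) = √(-14 + (-¼ + ½)) = √(-14 + ¼) = √(-55/4) = I*√55/2)
1/(-93129/P(296, -8*(-7) - 2)) = 1/(-93129*(-2*I*√55/55)) = 1/(-(-186258)*I*√55/55) = 1/(186258*I*√55/55) = -I*√55/186258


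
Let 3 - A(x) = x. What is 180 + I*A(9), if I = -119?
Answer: 894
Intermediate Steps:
A(x) = 3 - x
180 + I*A(9) = 180 - 119*(3 - 1*9) = 180 - 119*(3 - 9) = 180 - 119*(-6) = 180 + 714 = 894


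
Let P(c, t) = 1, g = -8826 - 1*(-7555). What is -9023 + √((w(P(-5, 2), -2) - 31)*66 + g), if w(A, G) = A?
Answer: -9023 + I*√3251 ≈ -9023.0 + 57.018*I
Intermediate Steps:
g = -1271 (g = -8826 + 7555 = -1271)
-9023 + √((w(P(-5, 2), -2) - 31)*66 + g) = -9023 + √((1 - 31)*66 - 1271) = -9023 + √(-30*66 - 1271) = -9023 + √(-1980 - 1271) = -9023 + √(-3251) = -9023 + I*√3251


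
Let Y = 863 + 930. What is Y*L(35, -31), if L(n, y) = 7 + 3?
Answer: 17930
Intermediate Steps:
L(n, y) = 10
Y = 1793
Y*L(35, -31) = 1793*10 = 17930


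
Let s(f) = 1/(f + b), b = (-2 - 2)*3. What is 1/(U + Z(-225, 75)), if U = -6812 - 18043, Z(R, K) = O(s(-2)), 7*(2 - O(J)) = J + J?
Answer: -49/1217796 ≈ -4.0237e-5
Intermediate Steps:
b = -12 (b = -4*3 = -12)
s(f) = 1/(-12 + f) (s(f) = 1/(f - 12) = 1/(-12 + f))
O(J) = 2 - 2*J/7 (O(J) = 2 - (J + J)/7 = 2 - 2*J/7)
Z(R, K) = 99/49 (Z(R, K) = 2 - 2/(7*(-12 - 2)) = 2 - 2/7/(-14) = 2 - 2/7*(-1/14) = 2 + 1/49 = 99/49)
U = -24855
1/(U + Z(-225, 75)) = 1/(-24855 + 99/49) = 1/(-1217796/49) = -49/1217796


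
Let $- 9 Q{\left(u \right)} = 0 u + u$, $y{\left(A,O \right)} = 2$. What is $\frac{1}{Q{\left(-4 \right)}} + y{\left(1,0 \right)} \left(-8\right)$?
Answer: $- \frac{55}{4} \approx -13.75$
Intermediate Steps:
$Q{\left(u \right)} = - \frac{u}{9}$ ($Q{\left(u \right)} = - \frac{0 u + u}{9} = - \frac{0 + u}{9} = - \frac{u}{9}$)
$\frac{1}{Q{\left(-4 \right)}} + y{\left(1,0 \right)} \left(-8\right) = \frac{1}{\left(- \frac{1}{9}\right) \left(-4\right)} + 2 \left(-8\right) = \frac{1}{\frac{4}{9}} - 16 = \frac{9}{4} - 16 = - \frac{55}{4}$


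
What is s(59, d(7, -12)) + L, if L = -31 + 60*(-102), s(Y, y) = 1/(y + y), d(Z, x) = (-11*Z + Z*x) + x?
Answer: -2128247/346 ≈ -6151.0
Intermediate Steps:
d(Z, x) = x - 11*Z + Z*x
s(Y, y) = 1/(2*y)
L = -6151 (L = -31 - 6120 = -6151)
s(59, d(7, -12)) + L = 1/(2*(-12 - 11*7 + 7*(-12))) - 6151 = 1/(2*(-12 - 77 - 84)) - 6151 = (1/2)/(-173) - 6151 = (1/2)*(-1/173) - 6151 = -1/346 - 6151 = -2128247/346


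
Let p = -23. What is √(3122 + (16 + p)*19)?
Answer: 7*√61 ≈ 54.672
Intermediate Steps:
√(3122 + (16 + p)*19) = √(3122 + (16 - 23)*19) = √(3122 - 7*19) = √(3122 - 133) = √2989 = 7*√61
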